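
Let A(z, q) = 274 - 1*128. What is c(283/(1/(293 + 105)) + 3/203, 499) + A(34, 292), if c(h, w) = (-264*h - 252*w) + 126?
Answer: -6061753748/203 ≈ -2.9861e+7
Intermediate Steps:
c(h, w) = 126 - 264*h - 252*w
A(z, q) = 146 (A(z, q) = 274 - 128 = 146)
c(283/(1/(293 + 105)) + 3/203, 499) + A(34, 292) = (126 - 264*(283/(1/(293 + 105)) + 3/203) - 252*499) + 146 = (126 - 264*(283/(1/398) + 3*(1/203)) - 125748) + 146 = (126 - 264*(283/(1/398) + 3/203) - 125748) + 146 = (126 - 264*(283*398 + 3/203) - 125748) + 146 = (126 - 264*(112634 + 3/203) - 125748) + 146 = (126 - 264*22864705/203 - 125748) + 146 = (126 - 6036282120/203 - 125748) + 146 = -6061783386/203 + 146 = -6061753748/203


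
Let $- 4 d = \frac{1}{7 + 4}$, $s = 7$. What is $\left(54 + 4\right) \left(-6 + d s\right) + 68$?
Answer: $- \frac{6363}{22} \approx -289.23$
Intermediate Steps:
$d = - \frac{1}{44}$ ($d = - \frac{1}{4 \left(7 + 4\right)} = - \frac{1}{4 \cdot 11} = \left(- \frac{1}{4}\right) \frac{1}{11} = - \frac{1}{44} \approx -0.022727$)
$\left(54 + 4\right) \left(-6 + d s\right) + 68 = \left(54 + 4\right) \left(-6 - \frac{7}{44}\right) + 68 = 58 \left(-6 - \frac{7}{44}\right) + 68 = 58 \left(- \frac{271}{44}\right) + 68 = - \frac{7859}{22} + 68 = - \frac{6363}{22}$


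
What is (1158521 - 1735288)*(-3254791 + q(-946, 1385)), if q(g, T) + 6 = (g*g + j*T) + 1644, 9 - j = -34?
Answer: 1325803921094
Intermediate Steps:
j = 43 (j = 9 - 1*(-34) = 9 + 34 = 43)
q(g, T) = 1638 + g² + 43*T (q(g, T) = -6 + ((g*g + 43*T) + 1644) = -6 + ((g² + 43*T) + 1644) = -6 + (1644 + g² + 43*T) = 1638 + g² + 43*T)
(1158521 - 1735288)*(-3254791 + q(-946, 1385)) = (1158521 - 1735288)*(-3254791 + (1638 + (-946)² + 43*1385)) = -576767*(-3254791 + (1638 + 894916 + 59555)) = -576767*(-3254791 + 956109) = -576767*(-2298682) = 1325803921094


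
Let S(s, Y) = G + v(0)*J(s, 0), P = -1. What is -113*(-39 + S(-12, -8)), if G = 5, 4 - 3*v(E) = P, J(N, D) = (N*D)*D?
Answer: 3842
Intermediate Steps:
J(N, D) = N*D² (J(N, D) = (D*N)*D = N*D²)
v(E) = 5/3 (v(E) = 4/3 - ⅓*(-1) = 4/3 + ⅓ = 5/3)
S(s, Y) = 5 (S(s, Y) = 5 + 5*(s*0²)/3 = 5 + 5*(s*0)/3 = 5 + (5/3)*0 = 5 + 0 = 5)
-113*(-39 + S(-12, -8)) = -113*(-39 + 5) = -113*(-34) = 3842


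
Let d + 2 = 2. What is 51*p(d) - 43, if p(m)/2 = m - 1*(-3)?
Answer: 263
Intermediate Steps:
d = 0 (d = -2 + 2 = 0)
p(m) = 6 + 2*m (p(m) = 2*(m - 1*(-3)) = 2*(m + 3) = 2*(3 + m) = 6 + 2*m)
51*p(d) - 43 = 51*(6 + 2*0) - 43 = 51*(6 + 0) - 43 = 51*6 - 43 = 306 - 43 = 263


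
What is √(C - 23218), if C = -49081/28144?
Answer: I*√1149500296007/7036 ≈ 152.38*I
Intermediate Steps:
C = -49081/28144 (C = -49081*1/28144 = -49081/28144 ≈ -1.7439)
√(C - 23218) = √(-49081/28144 - 23218) = √(-653496473/28144) = I*√1149500296007/7036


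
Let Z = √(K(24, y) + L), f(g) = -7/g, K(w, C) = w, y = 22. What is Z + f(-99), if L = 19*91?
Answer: 7/99 + √1753 ≈ 41.940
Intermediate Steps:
L = 1729
Z = √1753 (Z = √(24 + 1729) = √1753 ≈ 41.869)
Z + f(-99) = √1753 - 7/(-99) = √1753 - 7*(-1/99) = √1753 + 7/99 = 7/99 + √1753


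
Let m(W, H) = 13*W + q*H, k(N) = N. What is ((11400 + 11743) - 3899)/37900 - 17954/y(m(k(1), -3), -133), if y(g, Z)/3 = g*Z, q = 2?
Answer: 183551273/26463675 ≈ 6.9360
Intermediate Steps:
m(W, H) = 2*H + 13*W (m(W, H) = 13*W + 2*H = 2*H + 13*W)
y(g, Z) = 3*Z*g (y(g, Z) = 3*(g*Z) = 3*(Z*g) = 3*Z*g)
((11400 + 11743) - 3899)/37900 - 17954/y(m(k(1), -3), -133) = ((11400 + 11743) - 3899)/37900 - 17954*(-1/(399*(2*(-3) + 13*1))) = (23143 - 3899)*(1/37900) - 17954*(-1/(399*(-6 + 13))) = 19244*(1/37900) - 17954/(3*(-133)*7) = 4811/9475 - 17954/(-2793) = 4811/9475 - 17954*(-1/2793) = 4811/9475 + 17954/2793 = 183551273/26463675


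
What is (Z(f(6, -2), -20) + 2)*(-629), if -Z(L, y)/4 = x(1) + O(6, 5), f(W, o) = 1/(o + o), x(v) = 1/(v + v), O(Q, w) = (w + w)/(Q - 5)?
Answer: 25160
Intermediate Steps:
O(Q, w) = 2*w/(-5 + Q) (O(Q, w) = (2*w)/(-5 + Q) = 2*w/(-5 + Q))
x(v) = 1/(2*v)
f(W, o) = 1/(2*o)
Z(L, y) = -42 (Z(L, y) = -4*((½)/1 + 2*5/(-5 + 6)) = -4*((½)*1 + 2*5/1) = -4*(½ + 2*5*1) = -4*(½ + 10) = -4*21/2 = -42)
(Z(f(6, -2), -20) + 2)*(-629) = (-42 + 2)*(-629) = -40*(-629) = 25160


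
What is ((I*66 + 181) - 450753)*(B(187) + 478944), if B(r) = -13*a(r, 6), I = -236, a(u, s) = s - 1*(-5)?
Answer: -223192128548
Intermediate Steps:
a(u, s) = 5 + s (a(u, s) = s + 5 = 5 + s)
B(r) = -143 (B(r) = -13*(5 + 6) = -13*11 = -143)
((I*66 + 181) - 450753)*(B(187) + 478944) = ((-236*66 + 181) - 450753)*(-143 + 478944) = ((-15576 + 181) - 450753)*478801 = (-15395 - 450753)*478801 = -466148*478801 = -223192128548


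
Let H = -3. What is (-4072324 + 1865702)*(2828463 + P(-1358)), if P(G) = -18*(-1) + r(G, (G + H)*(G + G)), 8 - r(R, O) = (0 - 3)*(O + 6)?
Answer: -30711621565570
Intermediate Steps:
r(R, O) = 26 + 3*O (r(R, O) = 8 - (0 - 3)*(O + 6) = 8 - (-3)*(6 + O) = 8 - (-18 - 3*O) = 8 + (18 + 3*O) = 26 + 3*O)
P(G) = 44 + 6*G*(-3 + G) (P(G) = -18*(-1) + (26 + 3*((G - 3)*(G + G))) = 18 + (26 + 3*((-3 + G)*(2*G))) = 18 + (26 + 3*(2*G*(-3 + G))) = 18 + (26 + 6*G*(-3 + G)) = 44 + 6*G*(-3 + G))
(-4072324 + 1865702)*(2828463 + P(-1358)) = (-4072324 + 1865702)*(2828463 + (44 + 6*(-1358)*(-3 - 1358))) = -2206622*(2828463 + (44 + 6*(-1358)*(-1361))) = -2206622*(2828463 + (44 + 11089428)) = -2206622*(2828463 + 11089472) = -2206622*13917935 = -30711621565570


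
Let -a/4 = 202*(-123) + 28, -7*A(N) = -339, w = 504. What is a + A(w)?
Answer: 695243/7 ≈ 99320.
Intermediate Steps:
A(N) = 339/7 (A(N) = -1/7*(-339) = 339/7)
a = 99272 (a = -4*(202*(-123) + 28) = -4*(-24846 + 28) = -4*(-24818) = 99272)
a + A(w) = 99272 + 339/7 = 695243/7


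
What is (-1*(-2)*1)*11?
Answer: 22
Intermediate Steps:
(-1*(-2)*1)*11 = (2*1)*11 = 2*11 = 22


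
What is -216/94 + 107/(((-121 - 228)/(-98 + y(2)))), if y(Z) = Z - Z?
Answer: 455150/16403 ≈ 27.748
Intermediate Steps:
y(Z) = 0
-216/94 + 107/(((-121 - 228)/(-98 + y(2)))) = -216/94 + 107/(((-121 - 228)/(-98 + 0))) = -216*1/94 + 107/((-349/(-98))) = -108/47 + 107/((-349*(-1/98))) = -108/47 + 107/(349/98) = -108/47 + 107*(98/349) = -108/47 + 10486/349 = 455150/16403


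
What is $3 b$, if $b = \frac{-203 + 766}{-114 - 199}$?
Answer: $- \frac{1689}{313} \approx -5.3962$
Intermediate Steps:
$b = - \frac{563}{313}$ ($b = \frac{563}{-313} = 563 \left(- \frac{1}{313}\right) = - \frac{563}{313} \approx -1.7987$)
$3 b = 3 \left(- \frac{563}{313}\right) = - \frac{1689}{313}$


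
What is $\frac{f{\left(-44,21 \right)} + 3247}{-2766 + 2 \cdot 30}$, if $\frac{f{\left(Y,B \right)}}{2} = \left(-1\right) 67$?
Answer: $- \frac{283}{246} \approx -1.1504$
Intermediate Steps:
$f{\left(Y,B \right)} = -134$ ($f{\left(Y,B \right)} = 2 \left(\left(-1\right) 67\right) = 2 \left(-67\right) = -134$)
$\frac{f{\left(-44,21 \right)} + 3247}{-2766 + 2 \cdot 30} = \frac{-134 + 3247}{-2766 + 2 \cdot 30} = \frac{3113}{-2766 + 60} = \frac{3113}{-2706} = 3113 \left(- \frac{1}{2706}\right) = - \frac{283}{246}$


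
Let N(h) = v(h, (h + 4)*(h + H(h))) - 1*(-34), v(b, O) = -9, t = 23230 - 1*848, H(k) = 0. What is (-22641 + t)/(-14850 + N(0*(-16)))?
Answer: 259/14825 ≈ 0.017470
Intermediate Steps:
t = 22382 (t = 23230 - 848 = 22382)
N(h) = 25 (N(h) = -9 - 1*(-34) = -9 + 34 = 25)
(-22641 + t)/(-14850 + N(0*(-16))) = (-22641 + 22382)/(-14850 + 25) = -259/(-14825) = -259*(-1/14825) = 259/14825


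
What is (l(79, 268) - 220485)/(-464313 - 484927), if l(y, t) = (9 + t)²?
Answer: 35939/237310 ≈ 0.15144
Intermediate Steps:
(l(79, 268) - 220485)/(-464313 - 484927) = ((9 + 268)² - 220485)/(-464313 - 484927) = (277² - 220485)/(-949240) = (76729 - 220485)*(-1/949240) = -143756*(-1/949240) = 35939/237310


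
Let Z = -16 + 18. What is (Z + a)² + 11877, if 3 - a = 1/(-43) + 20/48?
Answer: 3167972641/266256 ≈ 11898.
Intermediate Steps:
Z = 2
a = 1345/516 (a = 3 - (1/(-43) + 20/48) = 3 - (1*(-1/43) + 20*(1/48)) = 3 - (-1/43 + 5/12) = 3 - 1*203/516 = 3 - 203/516 = 1345/516 ≈ 2.6066)
(Z + a)² + 11877 = (2 + 1345/516)² + 11877 = (2377/516)² + 11877 = 5650129/266256 + 11877 = 3167972641/266256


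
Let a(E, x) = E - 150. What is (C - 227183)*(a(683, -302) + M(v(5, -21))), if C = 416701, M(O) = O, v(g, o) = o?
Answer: 97033216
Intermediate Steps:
a(E, x) = -150 + E
(C - 227183)*(a(683, -302) + M(v(5, -21))) = (416701 - 227183)*((-150 + 683) - 21) = 189518*(533 - 21) = 189518*512 = 97033216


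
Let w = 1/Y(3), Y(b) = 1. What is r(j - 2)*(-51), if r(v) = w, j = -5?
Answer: -51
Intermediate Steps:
w = 1 (w = 1/1 = 1)
r(v) = 1
r(j - 2)*(-51) = 1*(-51) = -51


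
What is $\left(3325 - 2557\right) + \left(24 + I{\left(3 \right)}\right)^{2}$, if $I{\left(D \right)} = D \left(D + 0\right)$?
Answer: $1857$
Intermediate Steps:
$I{\left(D \right)} = D^{2}$ ($I{\left(D \right)} = D D = D^{2}$)
$\left(3325 - 2557\right) + \left(24 + I{\left(3 \right)}\right)^{2} = \left(3325 - 2557\right) + \left(24 + 3^{2}\right)^{2} = 768 + \left(24 + 9\right)^{2} = 768 + 33^{2} = 768 + 1089 = 1857$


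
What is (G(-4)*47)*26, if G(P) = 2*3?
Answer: 7332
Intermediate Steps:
G(P) = 6
(G(-4)*47)*26 = (6*47)*26 = 282*26 = 7332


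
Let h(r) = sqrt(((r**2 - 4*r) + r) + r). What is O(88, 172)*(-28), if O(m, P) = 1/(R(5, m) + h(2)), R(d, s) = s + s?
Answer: -7/44 ≈ -0.15909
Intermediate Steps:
R(d, s) = 2*s
h(r) = sqrt(r**2 - 2*r) (h(r) = sqrt((r**2 - 3*r) + r) = sqrt(r**2 - 2*r))
O(m, P) = 1/(2*m) (O(m, P) = 1/(2*m + sqrt(2*(-2 + 2))) = 1/(2*m + sqrt(2*0)) = 1/(2*m + sqrt(0)) = 1/(2*m + 0) = 1/(2*m))
O(88, 172)*(-28) = ((1/2)/88)*(-28) = ((1/2)*(1/88))*(-28) = (1/176)*(-28) = -7/44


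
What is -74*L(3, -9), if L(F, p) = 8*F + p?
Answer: -1110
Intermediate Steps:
L(F, p) = p + 8*F
-74*L(3, -9) = -74*(-9 + 8*3) = -74*(-9 + 24) = -74*15 = -1110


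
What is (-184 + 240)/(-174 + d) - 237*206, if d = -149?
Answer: -15769562/323 ≈ -48822.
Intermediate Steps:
(-184 + 240)/(-174 + d) - 237*206 = (-184 + 240)/(-174 - 149) - 237*206 = 56/(-323) - 48822 = 56*(-1/323) - 48822 = -56/323 - 48822 = -15769562/323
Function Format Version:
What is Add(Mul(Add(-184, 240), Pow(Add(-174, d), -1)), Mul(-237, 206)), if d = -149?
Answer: Rational(-15769562, 323) ≈ -48822.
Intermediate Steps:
Add(Mul(Add(-184, 240), Pow(Add(-174, d), -1)), Mul(-237, 206)) = Add(Mul(Add(-184, 240), Pow(Add(-174, -149), -1)), Mul(-237, 206)) = Add(Mul(56, Pow(-323, -1)), -48822) = Add(Mul(56, Rational(-1, 323)), -48822) = Add(Rational(-56, 323), -48822) = Rational(-15769562, 323)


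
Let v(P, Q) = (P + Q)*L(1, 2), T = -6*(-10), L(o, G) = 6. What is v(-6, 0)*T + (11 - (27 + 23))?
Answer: -2199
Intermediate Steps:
T = 60
v(P, Q) = 6*P + 6*Q (v(P, Q) = (P + Q)*6 = 6*P + 6*Q)
v(-6, 0)*T + (11 - (27 + 23)) = (6*(-6) + 6*0)*60 + (11 - (27 + 23)) = (-36 + 0)*60 + (11 - 1*50) = -36*60 + (11 - 50) = -2160 - 39 = -2199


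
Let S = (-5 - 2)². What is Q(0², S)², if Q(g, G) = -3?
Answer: 9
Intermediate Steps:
S = 49 (S = (-7)² = 49)
Q(0², S)² = (-3)² = 9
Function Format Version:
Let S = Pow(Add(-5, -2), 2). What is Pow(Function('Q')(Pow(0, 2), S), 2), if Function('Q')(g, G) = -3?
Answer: 9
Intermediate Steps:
S = 49 (S = Pow(-7, 2) = 49)
Pow(Function('Q')(Pow(0, 2), S), 2) = Pow(-3, 2) = 9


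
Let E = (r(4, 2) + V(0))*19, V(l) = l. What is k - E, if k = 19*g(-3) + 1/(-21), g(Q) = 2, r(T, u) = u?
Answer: -1/21 ≈ -0.047619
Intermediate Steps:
E = 38 (E = (2 + 0)*19 = 2*19 = 38)
k = 797/21 (k = 19*2 + 1/(-21) = 38 - 1/21 = 797/21 ≈ 37.952)
k - E = 797/21 - 1*38 = 797/21 - 38 = -1/21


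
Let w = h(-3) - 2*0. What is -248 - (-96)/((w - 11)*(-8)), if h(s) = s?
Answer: -1730/7 ≈ -247.14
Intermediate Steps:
w = -3 (w = -3 - 2*0 = -3 + 0 = -3)
-248 - (-96)/((w - 11)*(-8)) = -248 - (-96)/((-3 - 11)*(-8)) = -248 - (-96)/((-14*(-8))) = -248 - (-96)/112 = -248 - 1*(-6/7) = -248 + 6/7 = -1730/7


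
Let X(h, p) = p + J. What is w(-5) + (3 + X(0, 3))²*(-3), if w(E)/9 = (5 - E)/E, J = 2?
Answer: -210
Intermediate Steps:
w(E) = 9*(5 - E)/E (w(E) = 9*((5 - E)/E) = 9*(5 - E)/E)
X(h, p) = 2 + p (X(h, p) = p + 2 = 2 + p)
w(-5) + (3 + X(0, 3))²*(-3) = (-9 + 45/(-5)) + (3 + (2 + 3))²*(-3) = (-9 + 45*(-⅕)) + (3 + 5)²*(-3) = (-9 - 9) + 8²*(-3) = -18 + 64*(-3) = -18 - 192 = -210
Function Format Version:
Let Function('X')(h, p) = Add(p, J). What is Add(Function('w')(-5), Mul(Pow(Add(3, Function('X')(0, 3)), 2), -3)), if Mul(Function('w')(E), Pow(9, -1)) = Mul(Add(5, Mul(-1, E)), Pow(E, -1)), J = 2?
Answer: -210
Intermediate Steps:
Function('w')(E) = Mul(9, Pow(E, -1), Add(5, Mul(-1, E))) (Function('w')(E) = Mul(9, Mul(Add(5, Mul(-1, E)), Pow(E, -1))) = Mul(9, Mul(Pow(E, -1), Add(5, Mul(-1, E)))) = Mul(9, Pow(E, -1), Add(5, Mul(-1, E))))
Function('X')(h, p) = Add(2, p) (Function('X')(h, p) = Add(p, 2) = Add(2, p))
Add(Function('w')(-5), Mul(Pow(Add(3, Function('X')(0, 3)), 2), -3)) = Add(Add(-9, Mul(45, Pow(-5, -1))), Mul(Pow(Add(3, Add(2, 3)), 2), -3)) = Add(Add(-9, Mul(45, Rational(-1, 5))), Mul(Pow(Add(3, 5), 2), -3)) = Add(Add(-9, -9), Mul(Pow(8, 2), -3)) = Add(-18, Mul(64, -3)) = Add(-18, -192) = -210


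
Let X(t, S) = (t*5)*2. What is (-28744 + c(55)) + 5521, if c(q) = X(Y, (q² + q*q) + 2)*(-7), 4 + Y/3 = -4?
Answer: -21543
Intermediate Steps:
Y = -24 (Y = -12 + 3*(-4) = -12 - 12 = -24)
X(t, S) = 10*t (X(t, S) = (5*t)*2 = 10*t)
c(q) = 1680 (c(q) = (10*(-24))*(-7) = -240*(-7) = 1680)
(-28744 + c(55)) + 5521 = (-28744 + 1680) + 5521 = -27064 + 5521 = -21543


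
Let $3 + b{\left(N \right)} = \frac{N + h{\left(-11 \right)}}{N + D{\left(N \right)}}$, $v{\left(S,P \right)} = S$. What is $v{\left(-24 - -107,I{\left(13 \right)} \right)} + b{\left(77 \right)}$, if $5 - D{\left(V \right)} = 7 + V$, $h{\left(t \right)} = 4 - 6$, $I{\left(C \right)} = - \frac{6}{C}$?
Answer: $\frac{85}{2} \approx 42.5$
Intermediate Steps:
$h{\left(t \right)} = -2$
$D{\left(V \right)} = -2 - V$ ($D{\left(V \right)} = 5 - \left(7 + V\right) = -2 - V$)
$b{\left(N \right)} = -2 - \frac{N}{2}$ ($b{\left(N \right)} = -3 + \frac{N - 2}{N - \left(2 + N\right)} = -3 + \frac{-2 + N}{-2} = -3 + \left(-2 + N\right) \left(- \frac{1}{2}\right) = -3 - \left(-1 + \frac{N}{2}\right) = -2 - \frac{N}{2}$)
$v{\left(-24 - -107,I{\left(13 \right)} \right)} + b{\left(77 \right)} = \left(-24 - -107\right) - \frac{81}{2} = \left(-24 + 107\right) - \frac{81}{2} = 83 - \frac{81}{2} = \frac{85}{2}$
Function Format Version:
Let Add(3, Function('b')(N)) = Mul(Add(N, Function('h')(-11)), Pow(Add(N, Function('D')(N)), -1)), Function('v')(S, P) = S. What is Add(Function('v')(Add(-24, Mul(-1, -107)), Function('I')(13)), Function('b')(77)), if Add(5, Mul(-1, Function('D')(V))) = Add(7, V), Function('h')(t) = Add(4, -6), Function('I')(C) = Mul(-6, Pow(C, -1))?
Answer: Rational(85, 2) ≈ 42.500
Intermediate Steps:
Function('h')(t) = -2
Function('D')(V) = Add(-2, Mul(-1, V)) (Function('D')(V) = Add(5, Mul(-1, Add(7, V))) = Add(5, Add(-7, Mul(-1, V))) = Add(-2, Mul(-1, V)))
Function('b')(N) = Add(-2, Mul(Rational(-1, 2), N)) (Function('b')(N) = Add(-3, Mul(Add(N, -2), Pow(Add(N, Add(-2, Mul(-1, N))), -1))) = Add(-3, Mul(Add(-2, N), Pow(-2, -1))) = Add(-3, Mul(Add(-2, N), Rational(-1, 2))) = Add(-3, Add(1, Mul(Rational(-1, 2), N))) = Add(-2, Mul(Rational(-1, 2), N)))
Add(Function('v')(Add(-24, Mul(-1, -107)), Function('I')(13)), Function('b')(77)) = Add(Add(-24, Mul(-1, -107)), Add(-2, Mul(Rational(-1, 2), 77))) = Add(Add(-24, 107), Add(-2, Rational(-77, 2))) = Add(83, Rational(-81, 2)) = Rational(85, 2)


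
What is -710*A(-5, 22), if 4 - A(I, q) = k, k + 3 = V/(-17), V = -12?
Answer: -75970/17 ≈ -4468.8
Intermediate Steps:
k = -39/17 (k = -3 - 12/(-17) = -3 - 12*(-1/17) = -3 + 12/17 = -39/17 ≈ -2.2941)
A(I, q) = 107/17 (A(I, q) = 4 - 1*(-39/17) = 4 + 39/17 = 107/17)
-710*A(-5, 22) = -710*107/17 = -75970/17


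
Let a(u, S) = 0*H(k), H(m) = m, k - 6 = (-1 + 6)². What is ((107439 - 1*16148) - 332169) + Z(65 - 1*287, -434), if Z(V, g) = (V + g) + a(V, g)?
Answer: -241534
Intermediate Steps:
k = 31 (k = 6 + (-1 + 6)² = 6 + 5² = 6 + 25 = 31)
a(u, S) = 0 (a(u, S) = 0*31 = 0)
Z(V, g) = V + g (Z(V, g) = (V + g) + 0 = V + g)
((107439 - 1*16148) - 332169) + Z(65 - 1*287, -434) = ((107439 - 1*16148) - 332169) + ((65 - 1*287) - 434) = ((107439 - 16148) - 332169) + ((65 - 287) - 434) = (91291 - 332169) + (-222 - 434) = -240878 - 656 = -241534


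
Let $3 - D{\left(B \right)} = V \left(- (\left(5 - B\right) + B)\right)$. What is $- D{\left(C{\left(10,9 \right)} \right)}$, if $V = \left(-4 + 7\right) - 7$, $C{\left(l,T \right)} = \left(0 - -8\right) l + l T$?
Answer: $17$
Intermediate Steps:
$C{\left(l,T \right)} = 8 l + T l$ ($C{\left(l,T \right)} = \left(0 + 8\right) l + T l = 8 l + T l$)
$V = -4$ ($V = 3 - 7 = -4$)
$D{\left(B \right)} = -17$ ($D{\left(B \right)} = 3 - - 4 \left(- (\left(5 - B\right) + B)\right) = 3 - - 4 \left(\left(-1\right) 5\right) = 3 - \left(-4\right) \left(-5\right) = 3 - 20 = -17$)
$- D{\left(C{\left(10,9 \right)} \right)} = \left(-1\right) \left(-17\right) = 17$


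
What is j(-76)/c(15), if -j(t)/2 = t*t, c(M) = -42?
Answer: 5776/21 ≈ 275.05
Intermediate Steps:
j(t) = -2*t² (j(t) = -2*t*t = -2*t²)
j(-76)/c(15) = -2*(-76)²/(-42) = -2*5776*(-1/42) = -11552*(-1/42) = 5776/21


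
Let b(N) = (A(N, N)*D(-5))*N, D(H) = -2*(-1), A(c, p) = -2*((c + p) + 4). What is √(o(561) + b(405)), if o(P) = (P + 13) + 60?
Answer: I*√1318046 ≈ 1148.1*I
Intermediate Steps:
A(c, p) = -8 - 2*c - 2*p (A(c, p) = -2*(4 + c + p) = -8 - 2*c - 2*p)
o(P) = 73 + P (o(P) = (13 + P) + 60 = 73 + P)
D(H) = 2
b(N) = N*(-16 - 8*N) (b(N) = ((-8 - 2*N - 2*N)*2)*N = ((-8 - 4*N)*2)*N = (-16 - 8*N)*N = N*(-16 - 8*N))
√(o(561) + b(405)) = √((73 + 561) - 8*405*(2 + 405)) = √(634 - 8*405*407) = √(634 - 1318680) = √(-1318046) = I*√1318046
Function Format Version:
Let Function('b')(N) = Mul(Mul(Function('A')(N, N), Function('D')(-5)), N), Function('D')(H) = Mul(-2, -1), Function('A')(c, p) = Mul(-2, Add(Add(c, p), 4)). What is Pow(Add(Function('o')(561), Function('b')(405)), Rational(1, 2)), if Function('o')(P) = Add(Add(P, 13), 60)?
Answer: Mul(I, Pow(1318046, Rational(1, 2))) ≈ Mul(1148.1, I)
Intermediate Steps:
Function('A')(c, p) = Add(-8, Mul(-2, c), Mul(-2, p)) (Function('A')(c, p) = Mul(-2, Add(4, c, p)) = Add(-8, Mul(-2, c), Mul(-2, p)))
Function('o')(P) = Add(73, P) (Function('o')(P) = Add(Add(13, P), 60) = Add(73, P))
Function('D')(H) = 2
Function('b')(N) = Mul(N, Add(-16, Mul(-8, N))) (Function('b')(N) = Mul(Mul(Add(-8, Mul(-2, N), Mul(-2, N)), 2), N) = Mul(Mul(Add(-8, Mul(-4, N)), 2), N) = Mul(Add(-16, Mul(-8, N)), N) = Mul(N, Add(-16, Mul(-8, N))))
Pow(Add(Function('o')(561), Function('b')(405)), Rational(1, 2)) = Pow(Add(Add(73, 561), Mul(-8, 405, Add(2, 405))), Rational(1, 2)) = Pow(Add(634, Mul(-8, 405, 407)), Rational(1, 2)) = Pow(Add(634, -1318680), Rational(1, 2)) = Pow(-1318046, Rational(1, 2)) = Mul(I, Pow(1318046, Rational(1, 2)))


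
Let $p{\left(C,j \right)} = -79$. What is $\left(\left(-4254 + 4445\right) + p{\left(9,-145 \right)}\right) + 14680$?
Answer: $14792$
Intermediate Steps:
$\left(\left(-4254 + 4445\right) + p{\left(9,-145 \right)}\right) + 14680 = \left(\left(-4254 + 4445\right) - 79\right) + 14680 = \left(191 - 79\right) + 14680 = 112 + 14680 = 14792$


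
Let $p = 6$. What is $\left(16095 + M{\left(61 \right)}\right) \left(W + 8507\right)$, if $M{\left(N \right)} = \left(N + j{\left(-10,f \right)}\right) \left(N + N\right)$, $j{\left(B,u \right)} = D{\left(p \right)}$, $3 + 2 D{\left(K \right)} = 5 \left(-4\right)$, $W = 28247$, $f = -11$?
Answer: $813513036$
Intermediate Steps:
$D{\left(K \right)} = - \frac{23}{2}$ ($D{\left(K \right)} = - \frac{3}{2} + \frac{5 \left(-4\right)}{2} = - \frac{3}{2} + \frac{1}{2} \left(-20\right) = - \frac{3}{2} - 10 = - \frac{23}{2}$)
$j{\left(B,u \right)} = - \frac{23}{2}$
$M{\left(N \right)} = 2 N \left(- \frac{23}{2} + N\right)$ ($M{\left(N \right)} = \left(N - \frac{23}{2}\right) \left(N + N\right) = \left(- \frac{23}{2} + N\right) 2 N = 2 N \left(- \frac{23}{2} + N\right)$)
$\left(16095 + M{\left(61 \right)}\right) \left(W + 8507\right) = \left(16095 + 61 \left(-23 + 2 \cdot 61\right)\right) \left(28247 + 8507\right) = \left(16095 + 61 \left(-23 + 122\right)\right) 36754 = \left(16095 + 61 \cdot 99\right) 36754 = \left(16095 + 6039\right) 36754 = 22134 \cdot 36754 = 813513036$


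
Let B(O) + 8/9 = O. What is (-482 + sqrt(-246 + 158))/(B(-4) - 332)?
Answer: 2169/1516 - 9*I*sqrt(22)/1516 ≈ 1.4307 - 0.027845*I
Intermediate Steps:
B(O) = -8/9 + O
(-482 + sqrt(-246 + 158))/(B(-4) - 332) = (-482 + sqrt(-246 + 158))/((-8/9 - 4) - 332) = (-482 + sqrt(-88))/(-44/9 - 332) = (-482 + 2*I*sqrt(22))/(-3032/9) = (-482 + 2*I*sqrt(22))*(-9/3032) = 2169/1516 - 9*I*sqrt(22)/1516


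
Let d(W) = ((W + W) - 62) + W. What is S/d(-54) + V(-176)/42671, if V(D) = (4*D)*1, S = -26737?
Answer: 1140736831/9558304 ≈ 119.35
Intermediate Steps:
V(D) = 4*D
d(W) = -62 + 3*W (d(W) = (2*W - 62) + W = (-62 + 2*W) + W = -62 + 3*W)
S/d(-54) + V(-176)/42671 = -26737/(-62 + 3*(-54)) + (4*(-176))/42671 = -26737/(-62 - 162) - 704*1/42671 = -26737/(-224) - 704/42671 = -26737*(-1/224) - 704/42671 = 26737/224 - 704/42671 = 1140736831/9558304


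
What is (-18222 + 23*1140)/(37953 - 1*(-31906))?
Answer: 7998/69859 ≈ 0.11449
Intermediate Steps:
(-18222 + 23*1140)/(37953 - 1*(-31906)) = (-18222 + 26220)/(37953 + 31906) = 7998/69859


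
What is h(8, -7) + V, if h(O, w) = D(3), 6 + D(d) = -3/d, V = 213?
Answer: 206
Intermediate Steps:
D(d) = -6 - 3/d
h(O, w) = -7 (h(O, w) = -6 - 3/3 = -6 - 3*⅓ = -6 - 1 = -7)
h(8, -7) + V = -7 + 213 = 206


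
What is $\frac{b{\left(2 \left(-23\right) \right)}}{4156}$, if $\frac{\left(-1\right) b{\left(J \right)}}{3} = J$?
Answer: $\frac{69}{2078} \approx 0.033205$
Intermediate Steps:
$b{\left(J \right)} = - 3 J$
$\frac{b{\left(2 \left(-23\right) \right)}}{4156} = \frac{\left(-3\right) 2 \left(-23\right)}{4156} = \left(-3\right) \left(-46\right) \frac{1}{4156} = 138 \cdot \frac{1}{4156} = \frac{69}{2078}$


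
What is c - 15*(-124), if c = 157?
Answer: 2017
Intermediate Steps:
c - 15*(-124) = 157 - 15*(-124) = 157 + 1860 = 2017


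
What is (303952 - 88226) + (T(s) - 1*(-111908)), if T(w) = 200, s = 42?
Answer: 327834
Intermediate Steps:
(303952 - 88226) + (T(s) - 1*(-111908)) = (303952 - 88226) + (200 - 1*(-111908)) = 215726 + (200 + 111908) = 215726 + 112108 = 327834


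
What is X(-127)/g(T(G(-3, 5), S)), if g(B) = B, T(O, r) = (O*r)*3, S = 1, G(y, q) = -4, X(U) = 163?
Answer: -163/12 ≈ -13.583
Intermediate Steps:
T(O, r) = 3*O*r
X(-127)/g(T(G(-3, 5), S)) = 163/((3*(-4)*1)) = 163/(-12) = 163*(-1/12) = -163/12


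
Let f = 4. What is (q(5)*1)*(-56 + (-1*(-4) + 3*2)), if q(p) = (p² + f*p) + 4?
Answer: -2254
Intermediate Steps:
q(p) = 4 + p² + 4*p (q(p) = (p² + 4*p) + 4 = 4 + p² + 4*p)
(q(5)*1)*(-56 + (-1*(-4) + 3*2)) = ((4 + 5² + 4*5)*1)*(-56 + (-1*(-4) + 3*2)) = ((4 + 25 + 20)*1)*(-56 + (4 + 6)) = (49*1)*(-56 + 10) = 49*(-46) = -2254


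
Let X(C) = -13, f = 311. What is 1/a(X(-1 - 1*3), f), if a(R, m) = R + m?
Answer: 1/298 ≈ 0.0033557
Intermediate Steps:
1/a(X(-1 - 1*3), f) = 1/(-13 + 311) = 1/298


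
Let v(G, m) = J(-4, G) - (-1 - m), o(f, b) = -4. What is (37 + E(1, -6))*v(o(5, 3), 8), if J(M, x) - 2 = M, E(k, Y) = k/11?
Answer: 2856/11 ≈ 259.64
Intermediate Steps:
E(k, Y) = k/11 (E(k, Y) = k*(1/11) = k/11)
J(M, x) = 2 + M
v(G, m) = -1 + m (v(G, m) = (2 - 4) - (-1 - m) = -2 + (1 + m) = -1 + m)
(37 + E(1, -6))*v(o(5, 3), 8) = (37 + (1/11)*1)*(-1 + 8) = (37 + 1/11)*7 = (408/11)*7 = 2856/11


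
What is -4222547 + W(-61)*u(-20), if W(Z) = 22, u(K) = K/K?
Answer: -4222525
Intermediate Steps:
u(K) = 1
-4222547 + W(-61)*u(-20) = -4222547 + 22*1 = -4222547 + 22 = -4222525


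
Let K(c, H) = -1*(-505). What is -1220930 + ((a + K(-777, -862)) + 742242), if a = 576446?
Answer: 98263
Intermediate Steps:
K(c, H) = 505
-1220930 + ((a + K(-777, -862)) + 742242) = -1220930 + ((576446 + 505) + 742242) = -1220930 + (576951 + 742242) = -1220930 + 1319193 = 98263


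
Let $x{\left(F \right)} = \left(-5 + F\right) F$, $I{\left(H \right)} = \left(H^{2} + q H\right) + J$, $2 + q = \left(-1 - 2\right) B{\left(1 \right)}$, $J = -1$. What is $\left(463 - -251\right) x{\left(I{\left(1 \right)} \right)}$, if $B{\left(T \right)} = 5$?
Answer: $267036$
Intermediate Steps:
$q = -17$ ($q = -2 + \left(-1 - 2\right) 5 = -2 - 15 = -17$)
$I{\left(H \right)} = -1 + H^{2} - 17 H$ ($I{\left(H \right)} = \left(H^{2} - 17 H\right) - 1 = -1 + H^{2} - 17 H$)
$x{\left(F \right)} = F \left(-5 + F\right)$
$\left(463 - -251\right) x{\left(I{\left(1 \right)} \right)} = \left(463 - -251\right) \left(-1 + 1^{2} - 17\right) \left(-5 - \left(18 - 1\right)\right) = \left(463 + 251\right) \left(-1 + 1 - 17\right) \left(-5 - 17\right) = 714 \left(- 17 \left(-5 - 17\right)\right) = 714 \left(\left(-17\right) \left(-22\right)\right) = 714 \cdot 374 = 267036$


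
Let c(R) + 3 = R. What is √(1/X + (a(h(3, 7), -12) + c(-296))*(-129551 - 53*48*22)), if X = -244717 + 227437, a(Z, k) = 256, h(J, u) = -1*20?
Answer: √4135441132770/720 ≈ 2824.4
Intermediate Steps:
h(J, u) = -20
c(R) = -3 + R
X = -17280
√(1/X + (a(h(3, 7), -12) + c(-296))*(-129551 - 53*48*22)) = √(1/(-17280) + (256 + (-3 - 296))*(-129551 - 53*48*22)) = √(-1/17280 + (256 - 299)*(-129551 - 2544*22)) = √(-1/17280 - 43*(-129551 - 55968)) = √(-1/17280 - 43*(-185519)) = √(-1/17280 + 7977317) = √(137848037759/17280) = √4135441132770/720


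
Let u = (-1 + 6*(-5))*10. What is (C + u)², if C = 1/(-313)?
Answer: 9415014961/97969 ≈ 96102.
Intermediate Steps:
u = -310 (u = (-1 - 30)*10 = -31*10 = -310)
C = -1/313 ≈ -0.0031949
(C + u)² = (-1/313 - 310)² = (-97031/313)² = 9415014961/97969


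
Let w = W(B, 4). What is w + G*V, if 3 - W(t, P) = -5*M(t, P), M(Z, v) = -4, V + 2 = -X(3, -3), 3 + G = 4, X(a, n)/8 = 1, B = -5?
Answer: -27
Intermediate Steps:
X(a, n) = 8 (X(a, n) = 8*1 = 8)
G = 1 (G = -3 + 4 = 1)
V = -10 (V = -2 - 1*8 = -2 - 8 = -10)
W(t, P) = -17 (W(t, P) = 3 - (-5)*(-4) = 3 - 1*20 = 3 - 20 = -17)
w = -17
w + G*V = -17 + 1*(-10) = -17 - 10 = -27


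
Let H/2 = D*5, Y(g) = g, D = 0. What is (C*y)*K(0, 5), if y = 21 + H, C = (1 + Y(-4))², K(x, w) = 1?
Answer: 189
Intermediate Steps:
H = 0 (H = 2*(0*5) = 2*0 = 0)
C = 9 (C = (1 - 4)² = (-3)² = 9)
y = 21 (y = 21 + 0 = 21)
(C*y)*K(0, 5) = (9*21)*1 = 189*1 = 189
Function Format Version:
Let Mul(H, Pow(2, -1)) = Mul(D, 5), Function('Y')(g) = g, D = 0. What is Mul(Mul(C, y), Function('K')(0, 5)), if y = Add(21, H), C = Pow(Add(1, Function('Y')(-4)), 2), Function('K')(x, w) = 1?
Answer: 189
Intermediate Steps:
H = 0 (H = Mul(2, Mul(0, 5)) = Mul(2, 0) = 0)
C = 9 (C = Pow(Add(1, -4), 2) = Pow(-3, 2) = 9)
y = 21 (y = Add(21, 0) = 21)
Mul(Mul(C, y), Function('K')(0, 5)) = Mul(Mul(9, 21), 1) = Mul(189, 1) = 189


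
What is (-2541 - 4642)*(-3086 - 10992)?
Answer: 101122274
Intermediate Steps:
(-2541 - 4642)*(-3086 - 10992) = -7183*(-14078) = 101122274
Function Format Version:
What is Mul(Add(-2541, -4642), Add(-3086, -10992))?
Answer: 101122274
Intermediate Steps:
Mul(Add(-2541, -4642), Add(-3086, -10992)) = Mul(-7183, -14078) = 101122274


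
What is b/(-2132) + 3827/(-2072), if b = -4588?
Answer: 336793/1104376 ≈ 0.30496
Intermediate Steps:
b/(-2132) + 3827/(-2072) = -4588/(-2132) + 3827/(-2072) = -4588*(-1/2132) + 3827*(-1/2072) = 1147/533 - 3827/2072 = 336793/1104376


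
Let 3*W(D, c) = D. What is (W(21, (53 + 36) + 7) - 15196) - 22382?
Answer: -37571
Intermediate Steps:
W(D, c) = D/3
(W(21, (53 + 36) + 7) - 15196) - 22382 = ((⅓)*21 - 15196) - 22382 = (7 - 15196) - 22382 = -15189 - 22382 = -37571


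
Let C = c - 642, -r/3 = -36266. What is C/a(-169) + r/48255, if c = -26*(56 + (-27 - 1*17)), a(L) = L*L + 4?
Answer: 40823728/18378721 ≈ 2.2212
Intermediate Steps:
r = 108798 (r = -3*(-36266) = 108798)
a(L) = 4 + L**2 (a(L) = L**2 + 4 = 4 + L**2)
c = -312 (c = -26*(56 + (-27 - 17)) = -26*(56 - 44) = -26*12 = -312)
C = -954 (C = -312 - 642 = -954)
C/a(-169) + r/48255 = -954/(4 + (-169)**2) + 108798/48255 = -954/(4 + 28561) + 108798*(1/48255) = -954/28565 + 36266/16085 = 40823728/18378721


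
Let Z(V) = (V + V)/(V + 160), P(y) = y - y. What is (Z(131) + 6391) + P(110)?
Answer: 1860043/291 ≈ 6391.9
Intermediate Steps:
P(y) = 0
Z(V) = 2*V/(160 + V) (Z(V) = (2*V)/(160 + V) = 2*V/(160 + V))
(Z(131) + 6391) + P(110) = (2*131/(160 + 131) + 6391) + 0 = (2*131/291 + 6391) + 0 = (2*131*(1/291) + 6391) + 0 = (262/291 + 6391) + 0 = 1860043/291 + 0 = 1860043/291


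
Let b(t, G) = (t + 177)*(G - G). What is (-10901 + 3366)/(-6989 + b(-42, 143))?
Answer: 7535/6989 ≈ 1.0781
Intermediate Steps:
b(t, G) = 0 (b(t, G) = (177 + t)*0 = 0)
(-10901 + 3366)/(-6989 + b(-42, 143)) = (-10901 + 3366)/(-6989 + 0) = -7535/(-6989) = -7535*(-1/6989) = 7535/6989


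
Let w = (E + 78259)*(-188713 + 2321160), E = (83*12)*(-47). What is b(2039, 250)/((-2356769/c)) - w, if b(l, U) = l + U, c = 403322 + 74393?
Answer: -158042716777255756/2356769 ≈ -6.7059e+10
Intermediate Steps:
E = -46812 (E = 996*(-47) = -46812)
c = 477715
b(l, U) = U + l
w = 67059060809 (w = (-46812 + 78259)*(-188713 + 2321160) = 31447*2132447 = 67059060809)
b(2039, 250)/((-2356769/c)) - w = (250 + 2039)/((-2356769/477715)) - 1*67059060809 = 2289/((-2356769*1/477715)) - 67059060809 = 2289/(-2356769/477715) - 67059060809 = 2289*(-477715/2356769) - 67059060809 = -1093489635/2356769 - 67059060809 = -158042716777255756/2356769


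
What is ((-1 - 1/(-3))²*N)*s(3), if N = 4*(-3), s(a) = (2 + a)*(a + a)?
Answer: -160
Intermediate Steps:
s(a) = 2*a*(2 + a) (s(a) = (2 + a)*(2*a) = 2*a*(2 + a))
N = -12
((-1 - 1/(-3))²*N)*s(3) = ((-1 - 1/(-3))²*(-12))*(2*3*(2 + 3)) = ((-1 - 1*(-⅓))²*(-12))*(2*3*5) = ((-1 + ⅓)²*(-12))*30 = ((-⅔)²*(-12))*30 = ((4/9)*(-12))*30 = -16/3*30 = -160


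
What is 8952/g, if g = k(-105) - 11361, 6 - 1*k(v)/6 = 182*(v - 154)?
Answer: 2984/90501 ≈ 0.032972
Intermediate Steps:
k(v) = 168204 - 1092*v (k(v) = 36 - 1092*(v - 154) = 36 - 1092*(-154 + v) = 36 - 6*(-28028 + 182*v) = 36 + (168168 - 1092*v) = 168204 - 1092*v)
g = 271503 (g = (168204 - 1092*(-105)) - 11361 = (168204 + 114660) - 11361 = 282864 - 11361 = 271503)
8952/g = 8952/271503 = 8952*(1/271503) = 2984/90501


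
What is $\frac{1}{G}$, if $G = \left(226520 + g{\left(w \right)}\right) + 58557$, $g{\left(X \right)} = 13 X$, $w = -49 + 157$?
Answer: $\frac{1}{286481} \approx 3.4906 \cdot 10^{-6}$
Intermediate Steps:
$w = 108$
$G = 286481$ ($G = \left(226520 + 13 \cdot 108\right) + 58557 = \left(226520 + 1404\right) + 58557 = 227924 + 58557 = 286481$)
$\frac{1}{G} = \frac{1}{286481}$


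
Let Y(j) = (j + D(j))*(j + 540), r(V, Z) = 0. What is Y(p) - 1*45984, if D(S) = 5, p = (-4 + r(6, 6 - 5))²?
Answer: -34308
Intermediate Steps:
p = 16 (p = (-4 + 0)² = (-4)² = 16)
Y(j) = (5 + j)*(540 + j) (Y(j) = (j + 5)*(j + 540) = (5 + j)*(540 + j))
Y(p) - 1*45984 = (2700 + 16² + 545*16) - 1*45984 = (2700 + 256 + 8720) - 45984 = 11676 - 45984 = -34308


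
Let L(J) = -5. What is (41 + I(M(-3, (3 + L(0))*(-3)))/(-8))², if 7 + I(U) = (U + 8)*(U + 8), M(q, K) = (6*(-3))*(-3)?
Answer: 12313081/64 ≈ 1.9239e+5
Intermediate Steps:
M(q, K) = 54 (M(q, K) = -18*(-3) = 54)
I(U) = -7 + (8 + U)² (I(U) = -7 + (U + 8)*(U + 8) = -7 + (8 + U)*(8 + U) = -7 + (8 + U)²)
(41 + I(M(-3, (3 + L(0))*(-3)))/(-8))² = (41 + (-7 + (8 + 54)²)/(-8))² = (41 + (-7 + 62²)*(-⅛))² = (41 + (-7 + 3844)*(-⅛))² = (41 + 3837*(-⅛))² = (41 - 3837/8)² = (-3509/8)² = 12313081/64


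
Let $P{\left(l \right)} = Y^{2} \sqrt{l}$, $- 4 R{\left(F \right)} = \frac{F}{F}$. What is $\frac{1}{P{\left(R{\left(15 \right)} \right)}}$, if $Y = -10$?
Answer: $- \frac{i}{50} \approx - 0.02 i$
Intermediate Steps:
$R{\left(F \right)} = - \frac{1}{4}$ ($R{\left(F \right)} = - \frac{F \frac{1}{F}}{4} = \left(- \frac{1}{4}\right) 1 = - \frac{1}{4}$)
$P{\left(l \right)} = 100 \sqrt{l}$ ($P{\left(l \right)} = \left(-10\right)^{2} \sqrt{l} = 100 \sqrt{l}$)
$\frac{1}{P{\left(R{\left(15 \right)} \right)}} = \frac{1}{100 \sqrt{- \frac{1}{4}}} = \frac{1}{100 \frac{i}{2}} = \frac{1}{50 i} = - \frac{i}{50}$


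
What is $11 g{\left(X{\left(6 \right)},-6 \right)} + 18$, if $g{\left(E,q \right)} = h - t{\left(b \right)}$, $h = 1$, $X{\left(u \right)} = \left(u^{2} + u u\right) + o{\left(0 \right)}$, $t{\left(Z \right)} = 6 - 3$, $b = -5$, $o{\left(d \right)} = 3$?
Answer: $-4$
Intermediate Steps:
$t{\left(Z \right)} = 3$
$X{\left(u \right)} = 3 + 2 u^{2}$ ($X{\left(u \right)} = \left(u^{2} + u u\right) + 3 = \left(u^{2} + u^{2}\right) + 3 = 2 u^{2} + 3 = 3 + 2 u^{2}$)
$g{\left(E,q \right)} = -2$ ($g{\left(E,q \right)} = 1 - 3 = -2$)
$11 g{\left(X{\left(6 \right)},-6 \right)} + 18 = 11 \left(-2\right) + 18 = -22 + 18 = -4$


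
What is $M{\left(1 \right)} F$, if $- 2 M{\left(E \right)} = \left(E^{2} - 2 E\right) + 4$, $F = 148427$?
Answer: $- \frac{445281}{2} \approx -2.2264 \cdot 10^{5}$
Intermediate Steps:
$M{\left(E \right)} = -2 + E - \frac{E^{2}}{2}$ ($M{\left(E \right)} = - \frac{\left(E^{2} - 2 E\right) + 4}{2} = - \frac{4 + E^{2} - 2 E}{2} = -2 + E - \frac{E^{2}}{2}$)
$M{\left(1 \right)} F = \left(-2 + 1 - \frac{1^{2}}{2}\right) 148427 = \left(-2 + 1 - \frac{1}{2}\right) 148427 = \left(- \frac{3}{2}\right) 148427 = - \frac{445281}{2}$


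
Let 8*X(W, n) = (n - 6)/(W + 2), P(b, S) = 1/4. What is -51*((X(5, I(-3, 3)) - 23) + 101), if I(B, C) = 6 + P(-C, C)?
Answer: -891123/224 ≈ -3978.2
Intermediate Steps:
P(b, S) = ¼ (P(b, S) = 1*(¼) = ¼)
I(B, C) = 25/4 (I(B, C) = 6 + ¼ = 25/4)
X(W, n) = (-6 + n)/(8*(2 + W)) (X(W, n) = ((n - 6)/(W + 2))/8 = ((-6 + n)/(2 + W))/8 = (-6 + n)/(8*(2 + W)))
-51*((X(5, I(-3, 3)) - 23) + 101) = -51*(((-6 + 25/4)/(8*(2 + 5)) - 23) + 101) = -51*(((⅛)*(¼)/7 - 23) + 101) = -51*(((⅛)*(⅐)*(¼) - 23) + 101) = -51*((1/224 - 23) + 101) = -51*(-5151/224 + 101) = -51*17473/224 = -891123/224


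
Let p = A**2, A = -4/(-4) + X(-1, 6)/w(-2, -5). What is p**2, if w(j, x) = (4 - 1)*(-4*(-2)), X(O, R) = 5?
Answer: 707281/331776 ≈ 2.1318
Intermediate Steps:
w(j, x) = 24 (w(j, x) = 3*8 = 24)
A = 29/24 (A = -4/(-4) + 5/24 = -4*(-1/4) + 5*(1/24) = 1 + 5/24 = 29/24 ≈ 1.2083)
p = 841/576 (p = (29/24)**2 = 841/576 ≈ 1.4601)
p**2 = (841/576)**2 = 707281/331776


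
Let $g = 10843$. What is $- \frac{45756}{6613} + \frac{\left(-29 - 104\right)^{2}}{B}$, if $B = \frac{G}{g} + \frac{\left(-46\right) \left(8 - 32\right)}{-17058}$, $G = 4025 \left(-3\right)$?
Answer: $- \frac{73626162888785}{4902302869} \approx -15019.0$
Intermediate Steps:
$G = -12075$
$B = - \frac{5189191}{4403807}$ ($B = - \frac{12075}{10843} + \frac{\left(-46\right) \left(8 - 32\right)}{-17058} = \left(-12075\right) \frac{1}{10843} + \left(-46\right) \left(-24\right) \left(- \frac{1}{17058}\right) = - \frac{1725}{1549} + 1104 \left(- \frac{1}{17058}\right) = - \frac{1725}{1549} - \frac{184}{2843} = - \frac{5189191}{4403807} \approx -1.1783$)
$- \frac{45756}{6613} + \frac{\left(-29 - 104\right)^{2}}{B} = - \frac{45756}{6613} + \frac{\left(-29 - 104\right)^{2}}{- \frac{5189191}{4403807}} = \left(-45756\right) \frac{1}{6613} + \left(-133\right)^{2} \left(- \frac{4403807}{5189191}\right) = - \frac{45756}{6613} + 17689 \left(- \frac{4403807}{5189191}\right) = - \frac{45756}{6613} - \frac{11128420289}{741313} = - \frac{73626162888785}{4902302869}$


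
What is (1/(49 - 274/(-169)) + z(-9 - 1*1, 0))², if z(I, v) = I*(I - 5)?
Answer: 1647164329561/73188025 ≈ 22506.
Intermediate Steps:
z(I, v) = I*(-5 + I)
(1/(49 - 274/(-169)) + z(-9 - 1*1, 0))² = (1/(49 - 274/(-169)) + (-9 - 1*1)*(-5 + (-9 - 1*1)))² = (1/(49 - 274*(-1/169)) + (-9 - 1)*(-5 + (-9 - 1)))² = (1/(49 + 274/169) - 10*(-5 - 10))² = (1/(8555/169) - 10*(-15))² = (169/8555 + 150)² = (1283419/8555)² = 1647164329561/73188025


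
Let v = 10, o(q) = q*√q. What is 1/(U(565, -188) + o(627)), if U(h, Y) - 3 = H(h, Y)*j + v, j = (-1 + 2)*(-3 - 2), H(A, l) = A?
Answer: 148/12557081 + 33*√627/12557081 ≈ 7.7591e-5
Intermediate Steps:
o(q) = q^(3/2)
j = -5 (j = 1*(-5) = -5)
U(h, Y) = 13 - 5*h (U(h, Y) = 3 + (h*(-5) + 10) = 3 + (-5*h + 10) = 3 + (10 - 5*h) = 13 - 5*h)
1/(U(565, -188) + o(627)) = 1/((13 - 5*565) + 627^(3/2)) = 1/((13 - 2825) + 627*√627) = 1/(-2812 + 627*√627)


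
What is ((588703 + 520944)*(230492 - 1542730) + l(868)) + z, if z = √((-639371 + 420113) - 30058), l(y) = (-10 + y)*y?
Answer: -1456120215242 + 2*I*√62329 ≈ -1.4561e+12 + 499.32*I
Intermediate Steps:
l(y) = y*(-10 + y)
z = 2*I*√62329 (z = √(-219258 - 30058) = √(-249316) = 2*I*√62329 ≈ 499.32*I)
((588703 + 520944)*(230492 - 1542730) + l(868)) + z = ((588703 + 520944)*(230492 - 1542730) + 868*(-10 + 868)) + 2*I*√62329 = (1109647*(-1312238) + 868*858) + 2*I*√62329 = (-1456120959986 + 744744) + 2*I*√62329 = -1456120215242 + 2*I*√62329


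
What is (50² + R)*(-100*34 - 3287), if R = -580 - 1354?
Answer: -3784842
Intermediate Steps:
R = -1934
(50² + R)*(-100*34 - 3287) = (50² - 1934)*(-100*34 - 3287) = (2500 - 1934)*(-3400 - 3287) = 566*(-6687) = -3784842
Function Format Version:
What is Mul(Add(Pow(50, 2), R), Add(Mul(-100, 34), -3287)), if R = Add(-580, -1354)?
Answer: -3784842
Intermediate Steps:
R = -1934
Mul(Add(Pow(50, 2), R), Add(Mul(-100, 34), -3287)) = Mul(Add(Pow(50, 2), -1934), Add(Mul(-100, 34), -3287)) = Mul(Add(2500, -1934), Add(-3400, -3287)) = Mul(566, -6687) = -3784842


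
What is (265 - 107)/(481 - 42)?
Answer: 158/439 ≈ 0.35991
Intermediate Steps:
(265 - 107)/(481 - 42) = 158/439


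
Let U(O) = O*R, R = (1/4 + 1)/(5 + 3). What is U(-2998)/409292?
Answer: -7495/6548672 ≈ -0.0011445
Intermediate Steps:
R = 5/32 (R = (1*(¼) + 1)/8 = (¼ + 1)*(⅛) = (5/4)*(⅛) = 5/32 ≈ 0.15625)
U(O) = 5*O/32 (U(O) = O*(5/32) = 5*O/32)
U(-2998)/409292 = ((5/32)*(-2998))/409292 = -7495/16*1/409292 = -7495/6548672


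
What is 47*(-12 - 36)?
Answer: -2256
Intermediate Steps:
47*(-12 - 36) = 47*(-48) = -2256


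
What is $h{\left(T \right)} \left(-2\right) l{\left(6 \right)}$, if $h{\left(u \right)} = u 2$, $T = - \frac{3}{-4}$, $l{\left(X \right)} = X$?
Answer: $-18$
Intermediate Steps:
$T = \frac{3}{4}$ ($T = \left(-3\right) \left(- \frac{1}{4}\right) = \frac{3}{4} \approx 0.75$)
$h{\left(u \right)} = 2 u$
$h{\left(T \right)} \left(-2\right) l{\left(6 \right)} = 2 \cdot \frac{3}{4} \left(-2\right) 6 = \frac{3}{2} \left(-2\right) 6 = \left(-3\right) 6 = -18$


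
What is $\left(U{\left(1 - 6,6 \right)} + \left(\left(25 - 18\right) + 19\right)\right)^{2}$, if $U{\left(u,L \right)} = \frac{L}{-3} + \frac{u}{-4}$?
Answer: $\frac{10201}{16} \approx 637.56$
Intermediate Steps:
$U{\left(u,L \right)} = - \frac{L}{3} - \frac{u}{4}$ ($U{\left(u,L \right)} = L \left(- \frac{1}{3}\right) + u \left(- \frac{1}{4}\right) = - \frac{L}{3} - \frac{u}{4}$)
$\left(U{\left(1 - 6,6 \right)} + \left(\left(25 - 18\right) + 19\right)\right)^{2} = \left(\left(\left(- \frac{1}{3}\right) 6 - \frac{1 - 6}{4}\right) + \left(\left(25 - 18\right) + 19\right)\right)^{2} = \left(\left(-2 - \frac{1 - 6}{4}\right) + \left(7 + 19\right)\right)^{2} = \left(\left(-2 - - \frac{5}{4}\right) + 26\right)^{2} = \left(\left(-2 + \frac{5}{4}\right) + 26\right)^{2} = \left(- \frac{3}{4} + 26\right)^{2} = \left(\frac{101}{4}\right)^{2} = \frac{10201}{16}$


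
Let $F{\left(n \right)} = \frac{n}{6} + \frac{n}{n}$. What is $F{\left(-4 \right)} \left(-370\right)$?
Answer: $- \frac{370}{3} \approx -123.33$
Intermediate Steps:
$F{\left(n \right)} = 1 + \frac{n}{6}$ ($F{\left(n \right)} = n \frac{1}{6} + 1 = \frac{n}{6} + 1 = 1 + \frac{n}{6}$)
$F{\left(-4 \right)} \left(-370\right) = \left(1 + \frac{1}{6} \left(-4\right)\right) \left(-370\right) = \left(1 - \frac{2}{3}\right) \left(-370\right) = \frac{1}{3} \left(-370\right) = - \frac{370}{3}$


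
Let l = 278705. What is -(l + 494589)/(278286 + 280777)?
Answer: -773294/559063 ≈ -1.3832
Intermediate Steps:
-(l + 494589)/(278286 + 280777) = -(278705 + 494589)/(278286 + 280777) = -773294/559063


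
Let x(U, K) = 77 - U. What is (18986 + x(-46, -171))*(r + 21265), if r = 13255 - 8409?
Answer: 498955099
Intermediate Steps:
r = 4846
(18986 + x(-46, -171))*(r + 21265) = (18986 + (77 - 1*(-46)))*(4846 + 21265) = (18986 + (77 + 46))*26111 = (18986 + 123)*26111 = 19109*26111 = 498955099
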